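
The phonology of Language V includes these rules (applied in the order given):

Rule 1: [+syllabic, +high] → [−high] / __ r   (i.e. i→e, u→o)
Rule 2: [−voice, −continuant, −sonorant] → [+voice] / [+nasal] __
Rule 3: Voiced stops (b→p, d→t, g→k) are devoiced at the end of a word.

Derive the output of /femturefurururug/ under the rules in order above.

femdoreforororuk

Rule 1 (pre-rhotic lowering): /u/ is a high vowel immediately before /r/, so it lowers to [o]. /u/ is a high vowel immediately before /r/, so it lowers to [o]. /u/ is a high vowel immediately before /r/, so it lowers to [o]. /u/ is a high vowel immediately before /r/, so it lowers to [o]. /femturefurururug/ → femtoreforororug.
Rule 2 (post-nasal voicing): /t/ is a voiceless stop immediately after the nasal /m/, so it voices to [d]. /femtoreforororug/ → femdoreforororug.
Rule 3 (final devoicing): /g/ is a voiced stop in word-final position, so it devoices to [k]. /femdoreforororug/ → femdoreforororuk.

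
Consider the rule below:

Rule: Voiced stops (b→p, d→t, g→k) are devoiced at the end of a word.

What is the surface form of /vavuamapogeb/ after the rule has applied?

Scanning /vavuamapogeb/: /g/ at position 10 is not in the conditioning environment; /b/ is a voiced stop in word-final position, so it devoices to [p].
Result: [vavuamapogep].

vavuamapogep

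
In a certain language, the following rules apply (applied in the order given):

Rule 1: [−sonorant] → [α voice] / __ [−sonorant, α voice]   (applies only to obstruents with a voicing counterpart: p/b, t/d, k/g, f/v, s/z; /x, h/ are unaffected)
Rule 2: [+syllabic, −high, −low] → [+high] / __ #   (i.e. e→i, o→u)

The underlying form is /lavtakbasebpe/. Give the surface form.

laftagbaseppi

Rule 1 (regressive voicing assimilation): /v/ precedes the voiceless obstruent /t/, so it devoices to [f] by assimilation. /k/ precedes the voiced obstruent /b/, so it voices to [g] by assimilation. /b/ precedes the voiceless obstruent /p/, so it devoices to [p] by assimilation. /lavtakbasebpe/ → laftagbaseppe.
Rule 2 (final vowel raising): /e/ is a mid vowel in word-final position, so it raises to [i]. /laftagbaseppe/ → laftagbaseppi.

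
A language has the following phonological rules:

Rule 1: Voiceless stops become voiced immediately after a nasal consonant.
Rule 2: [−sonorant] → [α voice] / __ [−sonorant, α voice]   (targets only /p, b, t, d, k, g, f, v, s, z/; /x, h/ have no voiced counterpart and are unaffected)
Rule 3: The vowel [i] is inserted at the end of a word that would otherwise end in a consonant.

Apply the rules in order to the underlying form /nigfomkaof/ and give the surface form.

Rule 1 (post-nasal voicing): /k/ is a voiceless stop immediately after the nasal /m/, so it voices to [g]. /nigfomkaof/ → nigfomgaof.
Rule 2 (regressive voicing assimilation): /g/ precedes the voiceless obstruent /f/, so it devoices to [k] by assimilation. /nigfomgaof/ → nikfomgaof.
Rule 3 (final i-epenthesis): the form ends in the consonant /f/, so [i] is inserted word-finally. /nikfomgaof/ → nikfomgaofi.

nikfomgaofi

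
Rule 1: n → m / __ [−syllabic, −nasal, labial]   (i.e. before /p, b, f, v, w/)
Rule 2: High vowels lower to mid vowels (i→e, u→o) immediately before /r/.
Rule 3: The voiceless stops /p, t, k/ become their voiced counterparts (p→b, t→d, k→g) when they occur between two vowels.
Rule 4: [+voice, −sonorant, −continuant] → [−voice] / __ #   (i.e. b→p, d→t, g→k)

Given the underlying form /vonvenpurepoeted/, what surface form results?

Rule 1 (nasal place assimilation): /n/ precedes the labial consonant /v/, so it assimilates in place to [m]. /n/ precedes the labial consonant /p/, so it assimilates in place to [m]. /vonvenpurepoeted/ → vomvempurepoeted.
Rule 2 (pre-rhotic lowering): /u/ is a high vowel immediately before /r/, so it lowers to [o]. /vomvempurepoeted/ → vomvemporepoeted.
Rule 3 (intervocalic voicing): /p/ is a voiceless stop between vowels /e/ and /o/, so it voices to [b]. /t/ is a voiceless stop between vowels /e/ and /e/, so it voices to [d]. /vomvemporepoeted/ → vomvemporeboeded.
Rule 4 (final devoicing): /d/ is a voiced stop in word-final position, so it devoices to [t]. /vomvemporeboeded/ → vomvemporeboedet.

vomvemporeboedet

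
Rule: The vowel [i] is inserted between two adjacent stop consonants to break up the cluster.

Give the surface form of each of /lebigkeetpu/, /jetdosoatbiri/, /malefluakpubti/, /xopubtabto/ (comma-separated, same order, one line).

lebigikeetipu, jetidosoatibiri, malefluakipubiti, xopubitabito

/lebigkeetpu/: /g/ and /k/ form a stop–stop cluster, so [i] is inserted between them. /t/ and /p/ form a stop–stop cluster, so [i] is inserted between them. → [lebigikeetipu].
/jetdosoatbiri/: /t/ and /d/ form a stop–stop cluster, so [i] is inserted between them. /t/ and /b/ form a stop–stop cluster, so [i] is inserted between them. → [jetidosoatibiri].
/malefluakpubti/: /k/ and /p/ form a stop–stop cluster, so [i] is inserted between them. /b/ and /t/ form a stop–stop cluster, so [i] is inserted between them. → [malefluakipubiti].
/xopubtabto/: /b/ and /t/ form a stop–stop cluster, so [i] is inserted between them. /b/ and /t/ form a stop–stop cluster, so [i] is inserted between them. → [xopubitabito].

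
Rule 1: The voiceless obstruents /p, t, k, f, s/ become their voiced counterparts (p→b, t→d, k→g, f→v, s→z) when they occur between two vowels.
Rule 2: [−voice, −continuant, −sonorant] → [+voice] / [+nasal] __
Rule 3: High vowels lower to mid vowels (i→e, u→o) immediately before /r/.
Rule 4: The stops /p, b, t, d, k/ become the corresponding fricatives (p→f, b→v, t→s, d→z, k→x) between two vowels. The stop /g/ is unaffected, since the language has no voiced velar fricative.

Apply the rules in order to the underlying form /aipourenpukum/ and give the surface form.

Rule 1 (intervocalic voicing): /p/ is a voiceless obstruent between vowels /i/ and /o/, so it voices to [b]. /k/ is a voiceless obstruent between vowels /u/ and /u/, so it voices to [g]. /aipourenpukum/ → aibourenpugum.
Rule 2 (post-nasal voicing): /p/ is a voiceless stop immediately after the nasal /n/, so it voices to [b]. /aibourenpugum/ → aibourenbugum.
Rule 3 (pre-rhotic lowering): /u/ is a high vowel immediately before /r/, so it lowers to [o]. /aibourenbugum/ → aiboorenbugum.
Rule 4 (intervocalic spirantization): /b/ is a stop between vowels /i/ and /o/, so it spirantizes to the fricative [v]. /aiboorenbugum/ → aivoorenbugum.

aivoorenbugum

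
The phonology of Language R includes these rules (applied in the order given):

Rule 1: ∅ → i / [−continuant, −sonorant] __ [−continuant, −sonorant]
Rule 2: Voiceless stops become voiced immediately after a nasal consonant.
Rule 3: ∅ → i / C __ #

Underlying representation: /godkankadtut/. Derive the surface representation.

Rule 1 (stop-cluster i-epenthesis): /d/ and /k/ form a stop–stop cluster, so [i] is inserted between them. /d/ and /t/ form a stop–stop cluster, so [i] is inserted between them. /godkankadtut/ → godikankaditut.
Rule 2 (post-nasal voicing): /k/ is a voiceless stop immediately after the nasal /n/, so it voices to [g]. /godikankaditut/ → godikangaditut.
Rule 3 (final i-epenthesis): the form ends in the consonant /t/, so [i] is inserted word-finally. /godikangaditut/ → godikangadituti.

godikangadituti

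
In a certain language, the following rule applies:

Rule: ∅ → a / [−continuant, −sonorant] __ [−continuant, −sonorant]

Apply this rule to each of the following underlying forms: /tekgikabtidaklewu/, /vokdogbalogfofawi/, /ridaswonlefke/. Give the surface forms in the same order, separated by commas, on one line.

tekagikabatidaklewu, vokadogabalogfofawi, ridaswonlefke

/tekgikabtidaklewu/: /k/ and /g/ form a stop–stop cluster, so [a] is inserted between them. /b/ and /t/ form a stop–stop cluster, so [a] is inserted between them. → [tekagikabatidaklewu].
/vokdogbalogfofawi/: /k/ and /d/ form a stop–stop cluster, so [a] is inserted between them. /g/ and /b/ form a stop–stop cluster, so [a] is inserted between them. → [vokadogabalogfofawi].
/ridaswonlefke/: the rule's environment is not met; surfaces unchanged as [ridaswonlefke].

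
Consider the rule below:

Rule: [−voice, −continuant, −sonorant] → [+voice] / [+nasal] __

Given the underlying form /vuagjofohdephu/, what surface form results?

No segment of /vuagjofohdephu/ meets the structural description of the rule, so the form surfaces unchanged.

vuagjofohdephu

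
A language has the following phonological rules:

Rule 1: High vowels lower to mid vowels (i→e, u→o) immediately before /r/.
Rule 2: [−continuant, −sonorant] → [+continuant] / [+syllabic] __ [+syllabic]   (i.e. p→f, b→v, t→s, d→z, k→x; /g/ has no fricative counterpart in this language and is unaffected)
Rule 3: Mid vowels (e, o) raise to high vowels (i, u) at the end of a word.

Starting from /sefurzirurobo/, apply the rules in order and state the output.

Rule 1 (pre-rhotic lowering): /u/ is a high vowel immediately before /r/, so it lowers to [o]. /i/ is a high vowel immediately before /r/, so it lowers to [e]. /u/ is a high vowel immediately before /r/, so it lowers to [o]. /sefurzirurobo/ → seforzerorobo.
Rule 2 (intervocalic spirantization): /b/ is a stop between vowels /o/ and /o/, so it spirantizes to the fricative [v]. /seforzerorobo/ → seforzerorovo.
Rule 3 (final vowel raising): /o/ is a mid vowel in word-final position, so it raises to [u]. /seforzerorovo/ → seforzerorovu.

seforzerorovu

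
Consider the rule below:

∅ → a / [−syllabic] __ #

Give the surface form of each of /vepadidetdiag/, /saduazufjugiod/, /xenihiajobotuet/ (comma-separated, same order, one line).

/vepadidetdiag/: the form ends in the consonant /g/, so [a] is inserted word-finally. → [vepadidetdiaga].
/saduazufjugiod/: the form ends in the consonant /d/, so [a] is inserted word-finally. → [saduazufjugioda].
/xenihiajobotuet/: the form ends in the consonant /t/, so [a] is inserted word-finally. → [xenihiajobotueta].

vepadidetdiaga, saduazufjugioda, xenihiajobotueta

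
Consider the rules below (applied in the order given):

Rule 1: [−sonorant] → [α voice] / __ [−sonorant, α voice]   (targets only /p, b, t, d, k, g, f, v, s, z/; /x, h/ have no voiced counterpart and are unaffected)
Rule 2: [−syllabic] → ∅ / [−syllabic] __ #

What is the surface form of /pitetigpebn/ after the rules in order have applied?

Rule 1 (regressive voicing assimilation): /g/ precedes the voiceless obstruent /p/, so it devoices to [k] by assimilation. /pitetigpebn/ → pitetikpebn.
Rule 2 (final cluster simplification): /n/ is the second consonant of a word-final cluster /bn/, so it deletes. /pitetikpebn/ → pitetikpeb.

pitetikpeb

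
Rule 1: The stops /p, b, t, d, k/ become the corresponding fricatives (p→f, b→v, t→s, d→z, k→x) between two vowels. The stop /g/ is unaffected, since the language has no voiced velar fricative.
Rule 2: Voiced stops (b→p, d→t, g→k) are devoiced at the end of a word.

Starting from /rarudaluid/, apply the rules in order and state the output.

Rule 1 (intervocalic spirantization): /d/ is a stop between vowels /u/ and /a/, so it spirantizes to the fricative [z]. /rarudaluid/ → raruzaluid.
Rule 2 (final devoicing): /d/ is a voiced stop in word-final position, so it devoices to [t]. /raruzaluid/ → raruzaluit.

raruzaluit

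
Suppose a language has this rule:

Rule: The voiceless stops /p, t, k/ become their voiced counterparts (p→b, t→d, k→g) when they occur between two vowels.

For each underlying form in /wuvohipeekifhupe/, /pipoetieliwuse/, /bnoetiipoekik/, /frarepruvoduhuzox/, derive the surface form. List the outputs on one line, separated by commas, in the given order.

/wuvohipeekifhupe/: /p/ is a voiceless stop between vowels /i/ and /e/, so it voices to [b]. /k/ is a voiceless stop between vowels /e/ and /i/, so it voices to [g]. /p/ is a voiceless stop between vowels /u/ and /e/, so it voices to [b]. → [wuvohibeegifhube].
/pipoetieliwuse/: /p/ is a voiceless stop between vowels /i/ and /o/, so it voices to [b]. /t/ is a voiceless stop between vowels /e/ and /i/, so it voices to [d]. → [piboedieliwuse].
/bnoetiipoekik/: /t/ is a voiceless stop between vowels /e/ and /i/, so it voices to [d]. /p/ is a voiceless stop between vowels /i/ and /o/, so it voices to [b]. /k/ is a voiceless stop between vowels /e/ and /i/, so it voices to [g]. → [bnoediiboegik].
/frarepruvoduhuzox/: the rule's environment is not met; surfaces unchanged as [frarepruvoduhuzox].

wuvohibeegifhube, piboedieliwuse, bnoediiboegik, frarepruvoduhuzox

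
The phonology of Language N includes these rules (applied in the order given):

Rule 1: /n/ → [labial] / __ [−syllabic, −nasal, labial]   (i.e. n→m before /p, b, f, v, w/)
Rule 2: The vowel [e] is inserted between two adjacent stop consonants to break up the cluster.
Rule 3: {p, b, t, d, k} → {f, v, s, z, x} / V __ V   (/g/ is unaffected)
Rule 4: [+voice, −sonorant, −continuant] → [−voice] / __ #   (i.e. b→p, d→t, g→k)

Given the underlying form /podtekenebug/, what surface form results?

Rule 1 (nasal place assimilation): no segment meets the environment; /podtekenebug/ is unchanged.
Rule 2 (stop-cluster e-epenthesis): /d/ and /t/ form a stop–stop cluster, so [e] is inserted between them. /podtekenebug/ → podetekenebug.
Rule 3 (intervocalic spirantization): /d/ is a stop between vowels /o/ and /e/, so it spirantizes to the fricative [z]. /t/ is a stop between vowels /e/ and /e/, so it spirantizes to the fricative [s]. /k/ is a stop between vowels /e/ and /e/, so it spirantizes to the fricative [x]. /b/ is a stop between vowels /e/ and /u/, so it spirantizes to the fricative [v]. /podetekenebug/ → pozesexenevug.
Rule 4 (final devoicing): /g/ is a voiced stop in word-final position, so it devoices to [k]. /pozesexenevug/ → pozesexenevuk.

pozesexenevuk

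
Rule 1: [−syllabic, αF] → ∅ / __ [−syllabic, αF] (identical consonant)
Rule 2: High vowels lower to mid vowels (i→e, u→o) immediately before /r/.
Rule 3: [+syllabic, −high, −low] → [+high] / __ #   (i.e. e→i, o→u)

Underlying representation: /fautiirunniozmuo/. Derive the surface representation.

fautieruniozmuu

Rule 1 (degemination): /nn/ is a geminate; the first /n/ deletes. /fautiirunniozmuo/ → fautiiruniozmuo.
Rule 2 (pre-rhotic lowering): /i/ is a high vowel immediately before /r/, so it lowers to [e]. /fautiiruniozmuo/ → fautieruniozmuo.
Rule 3 (final vowel raising): /o/ is a mid vowel in word-final position, so it raises to [u]. /fautieruniozmuo/ → fautieruniozmuu.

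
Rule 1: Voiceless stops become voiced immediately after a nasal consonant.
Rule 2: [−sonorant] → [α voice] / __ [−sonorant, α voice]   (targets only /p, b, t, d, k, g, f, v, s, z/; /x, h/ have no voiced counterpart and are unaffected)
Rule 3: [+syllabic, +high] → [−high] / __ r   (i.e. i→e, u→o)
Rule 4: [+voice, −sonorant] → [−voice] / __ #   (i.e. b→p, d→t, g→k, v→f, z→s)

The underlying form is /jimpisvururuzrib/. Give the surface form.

Rule 1 (post-nasal voicing): /p/ is a voiceless stop immediately after the nasal /m/, so it voices to [b]. /jimpisvururuzrib/ → jimbisvururuzrib.
Rule 2 (regressive voicing assimilation): /s/ precedes the voiced obstruent /v/, so it voices to [z] by assimilation. /jimbisvururuzrib/ → jimbizvururuzrib.
Rule 3 (pre-rhotic lowering): /u/ is a high vowel immediately before /r/, so it lowers to [o]. /u/ is a high vowel immediately before /r/, so it lowers to [o]. /jimbizvururuzrib/ → jimbizvororuzrib.
Rule 4 (final devoicing): /b/ is a voiced obstruent in word-final position, so it devoices to [p]. /jimbizvororuzrib/ → jimbizvororuzrip.

jimbizvororuzrip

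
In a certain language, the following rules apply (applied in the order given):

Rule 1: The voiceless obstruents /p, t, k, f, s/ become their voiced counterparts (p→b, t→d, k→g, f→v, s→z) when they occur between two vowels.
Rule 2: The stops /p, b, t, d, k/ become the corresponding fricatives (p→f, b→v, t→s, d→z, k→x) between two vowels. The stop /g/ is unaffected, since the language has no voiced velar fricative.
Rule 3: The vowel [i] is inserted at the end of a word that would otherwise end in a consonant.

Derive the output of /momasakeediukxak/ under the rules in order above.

Rule 1 (intervocalic voicing): /s/ is a voiceless obstruent between vowels /a/ and /a/, so it voices to [z]. /k/ is a voiceless obstruent between vowels /a/ and /e/, so it voices to [g]. /momasakeediukxak/ → momazageediukxak.
Rule 2 (intervocalic spirantization): /d/ is a stop between vowels /e/ and /i/, so it spirantizes to the fricative [z]. /momazageediukxak/ → momazageeziukxak.
Rule 3 (final i-epenthesis): the form ends in the consonant /k/, so [i] is inserted word-finally. /momazageeziukxak/ → momazageeziukxaki.

momazageeziukxaki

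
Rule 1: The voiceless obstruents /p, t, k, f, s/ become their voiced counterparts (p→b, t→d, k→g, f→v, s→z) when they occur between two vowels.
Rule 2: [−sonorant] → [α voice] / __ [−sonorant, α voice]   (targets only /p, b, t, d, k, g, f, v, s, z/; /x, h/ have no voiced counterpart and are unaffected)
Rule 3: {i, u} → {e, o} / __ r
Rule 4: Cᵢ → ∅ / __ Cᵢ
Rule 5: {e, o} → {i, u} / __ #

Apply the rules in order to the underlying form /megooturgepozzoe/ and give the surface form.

megoodorgebozoi

Rule 1 (intervocalic voicing): /t/ is a voiceless obstruent between vowels /o/ and /u/, so it voices to [d]. /p/ is a voiceless obstruent between vowels /e/ and /o/, so it voices to [b]. /megooturgepozzoe/ → megoodurgebozzoe.
Rule 2 (regressive voicing assimilation): no segment meets the environment; /megoodurgebozzoe/ is unchanged.
Rule 3 (pre-rhotic lowering): /u/ is a high vowel immediately before /r/, so it lowers to [o]. /megoodurgebozzoe/ → megoodorgebozzoe.
Rule 4 (degemination): /zz/ is a geminate; the first /z/ deletes. /megoodorgebozzoe/ → megoodorgebozoe.
Rule 5 (final vowel raising): /e/ is a mid vowel in word-final position, so it raises to [i]. /megoodorgebozoe/ → megoodorgebozoi.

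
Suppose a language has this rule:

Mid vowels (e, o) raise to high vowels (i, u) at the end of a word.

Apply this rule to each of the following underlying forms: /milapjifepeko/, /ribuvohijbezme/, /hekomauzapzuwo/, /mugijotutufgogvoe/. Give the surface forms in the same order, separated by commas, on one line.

milapjifepeku, ribuvohijbezmi, hekomauzapzuwu, mugijotutufgogvoi

/milapjifepeko/: /o/ is a mid vowel in word-final position, so it raises to [u]. → [milapjifepeku].
/ribuvohijbezme/: /e/ is a mid vowel in word-final position, so it raises to [i]. → [ribuvohijbezmi].
/hekomauzapzuwo/: /o/ is a mid vowel in word-final position, so it raises to [u]. → [hekomauzapzuwu].
/mugijotutufgogvoe/: /e/ is a mid vowel in word-final position, so it raises to [i]. → [mugijotutufgogvoi].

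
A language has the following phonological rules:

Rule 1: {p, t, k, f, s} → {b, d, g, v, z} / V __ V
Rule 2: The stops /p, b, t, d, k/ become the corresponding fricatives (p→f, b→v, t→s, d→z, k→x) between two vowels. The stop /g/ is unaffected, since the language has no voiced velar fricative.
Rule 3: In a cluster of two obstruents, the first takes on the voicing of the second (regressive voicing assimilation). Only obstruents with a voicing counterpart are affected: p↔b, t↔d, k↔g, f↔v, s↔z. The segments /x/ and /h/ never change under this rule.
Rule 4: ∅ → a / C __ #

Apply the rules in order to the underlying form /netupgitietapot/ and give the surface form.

nezubgiziezavota

Rule 1 (intervocalic voicing): /t/ is a voiceless obstruent between vowels /e/ and /u/, so it voices to [d]. /t/ is a voiceless obstruent between vowels /i/ and /i/, so it voices to [d]. /t/ is a voiceless obstruent between vowels /e/ and /a/, so it voices to [d]. /p/ is a voiceless obstruent between vowels /a/ and /o/, so it voices to [b]. /netupgitietapot/ → nedupgidiedabot.
Rule 2 (intervocalic spirantization): /d/ is a stop between vowels /e/ and /u/, so it spirantizes to the fricative [z]. /d/ is a stop between vowels /i/ and /i/, so it spirantizes to the fricative [z]. /d/ is a stop between vowels /e/ and /a/, so it spirantizes to the fricative [z]. /b/ is a stop between vowels /a/ and /o/, so it spirantizes to the fricative [v]. /nedupgidiedabot/ → nezupgiziezavot.
Rule 3 (regressive voicing assimilation): /p/ precedes the voiced obstruent /g/, so it voices to [b] by assimilation. /nezupgiziezavot/ → nezubgiziezavot.
Rule 4 (final a-epenthesis): the form ends in the consonant /t/, so [a] is inserted word-finally. /nezubgiziezavot/ → nezubgiziezavota.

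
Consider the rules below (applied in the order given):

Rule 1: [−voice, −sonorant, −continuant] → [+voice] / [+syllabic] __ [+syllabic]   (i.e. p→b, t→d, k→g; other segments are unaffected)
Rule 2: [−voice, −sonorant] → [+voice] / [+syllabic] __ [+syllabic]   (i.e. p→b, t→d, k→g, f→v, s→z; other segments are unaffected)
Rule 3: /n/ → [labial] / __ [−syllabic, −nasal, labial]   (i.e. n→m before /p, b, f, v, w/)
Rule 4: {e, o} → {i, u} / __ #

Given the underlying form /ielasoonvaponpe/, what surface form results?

Rule 1 (intervocalic voicing): /p/ is a voiceless stop between vowels /a/ and /o/, so it voices to [b]. /ielasoonvaponpe/ → ielasoonvabonpe.
Rule 2 (intervocalic voicing): /s/ is a voiceless obstruent between vowels /a/ and /o/, so it voices to [z]. /ielasoonvabonpe/ → ielazoonvabonpe.
Rule 3 (nasal place assimilation): /n/ precedes the labial consonant /v/, so it assimilates in place to [m]. /n/ precedes the labial consonant /p/, so it assimilates in place to [m]. /ielazoonvabonpe/ → ielazoomvabompe.
Rule 4 (final vowel raising): /e/ is a mid vowel in word-final position, so it raises to [i]. /ielazoomvabompe/ → ielazoomvabompi.

ielazoomvabompi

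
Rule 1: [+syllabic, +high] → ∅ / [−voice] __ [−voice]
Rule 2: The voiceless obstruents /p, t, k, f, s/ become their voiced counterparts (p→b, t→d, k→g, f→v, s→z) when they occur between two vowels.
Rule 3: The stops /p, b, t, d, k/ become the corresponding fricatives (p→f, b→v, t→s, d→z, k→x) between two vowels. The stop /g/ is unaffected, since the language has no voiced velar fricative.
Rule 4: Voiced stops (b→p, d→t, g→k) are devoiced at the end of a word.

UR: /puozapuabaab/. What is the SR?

puozavuavaap

Rule 1 (high vowel syncope): no segment meets the environment; /puozapuabaab/ is unchanged.
Rule 2 (intervocalic voicing): /p/ is a voiceless obstruent between vowels /a/ and /u/, so it voices to [b]. /puozapuabaab/ → puozabuabaab.
Rule 3 (intervocalic spirantization): /b/ is a stop between vowels /a/ and /u/, so it spirantizes to the fricative [v]. /b/ is a stop between vowels /a/ and /a/, so it spirantizes to the fricative [v]. /puozabuabaab/ → puozavuavaab.
Rule 4 (final devoicing): /b/ is a voiced stop in word-final position, so it devoices to [p]. /puozavuavaab/ → puozavuavaap.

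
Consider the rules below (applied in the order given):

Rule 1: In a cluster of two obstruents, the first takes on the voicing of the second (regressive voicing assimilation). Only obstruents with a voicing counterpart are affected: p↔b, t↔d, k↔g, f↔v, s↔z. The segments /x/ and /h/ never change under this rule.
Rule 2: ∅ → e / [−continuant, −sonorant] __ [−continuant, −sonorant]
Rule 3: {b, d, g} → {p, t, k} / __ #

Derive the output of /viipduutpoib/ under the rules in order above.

Rule 1 (regressive voicing assimilation): /p/ precedes the voiced obstruent /d/, so it voices to [b] by assimilation. /viipduutpoib/ → viibduutpoib.
Rule 2 (stop-cluster e-epenthesis): /b/ and /d/ form a stop–stop cluster, so [e] is inserted between them. /t/ and /p/ form a stop–stop cluster, so [e] is inserted between them. /viibduutpoib/ → viibeduutepoib.
Rule 3 (final devoicing): /b/ is a voiced stop in word-final position, so it devoices to [p]. /viibeduutepoib/ → viibeduutepoip.

viibeduutepoip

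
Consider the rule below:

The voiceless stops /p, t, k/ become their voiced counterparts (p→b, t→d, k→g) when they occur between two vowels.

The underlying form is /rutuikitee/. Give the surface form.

ruduigidee

/t/ is a voiceless stop between vowels /u/ and /u/, so it voices to [d].
/k/ is a voiceless stop between vowels /i/ and /i/, so it voices to [g].
/t/ is a voiceless stop between vowels /i/ and /e/, so it voices to [d].
Surface form: [ruduigidee].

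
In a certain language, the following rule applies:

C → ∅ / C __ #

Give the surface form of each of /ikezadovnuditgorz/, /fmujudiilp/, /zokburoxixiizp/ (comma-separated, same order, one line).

/ikezadovnuditgorz/: /z/ is the second consonant of a word-final cluster /rz/, so it deletes. → [ikezadovnuditgor].
/fmujudiilp/: /p/ is the second consonant of a word-final cluster /lp/, so it deletes. → [fmujudiil].
/zokburoxixiizp/: /p/ is the second consonant of a word-final cluster /zp/, so it deletes. → [zokburoxixiiz].

ikezadovnuditgor, fmujudiil, zokburoxixiiz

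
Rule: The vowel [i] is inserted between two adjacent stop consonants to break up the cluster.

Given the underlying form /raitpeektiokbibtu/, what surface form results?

raitipeekitiokibibitu

/t/ and /p/ form a stop–stop cluster, so [i] is inserted between them.
/k/ and /t/ form a stop–stop cluster, so [i] is inserted between them.
/k/ and /b/ form a stop–stop cluster, so [i] is inserted between them.
/b/ and /t/ form a stop–stop cluster, so [i] is inserted between them.
Surface form: [raitipeekitiokibibitu].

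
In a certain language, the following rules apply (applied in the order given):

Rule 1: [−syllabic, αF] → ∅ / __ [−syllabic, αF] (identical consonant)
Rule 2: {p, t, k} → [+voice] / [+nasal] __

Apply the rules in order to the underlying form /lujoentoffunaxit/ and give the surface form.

Rule 1 (degemination): /ff/ is a geminate; the first /f/ deletes. /lujoentoffunaxit/ → lujoentofunaxit.
Rule 2 (post-nasal voicing): /t/ is a voiceless stop immediately after the nasal /n/, so it voices to [d]. /lujoentofunaxit/ → lujoendofunaxit.

lujoendofunaxit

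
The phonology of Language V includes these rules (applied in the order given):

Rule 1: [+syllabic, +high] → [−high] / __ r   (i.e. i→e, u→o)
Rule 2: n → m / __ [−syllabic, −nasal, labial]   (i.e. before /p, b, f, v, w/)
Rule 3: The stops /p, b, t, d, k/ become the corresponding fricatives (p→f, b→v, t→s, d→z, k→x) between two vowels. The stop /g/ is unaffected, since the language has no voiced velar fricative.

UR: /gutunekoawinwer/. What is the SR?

Rule 1 (pre-rhotic lowering): no segment meets the environment; /gutunekoawinwer/ is unchanged.
Rule 2 (nasal place assimilation): /n/ precedes the labial consonant /w/, so it assimilates in place to [m]. /gutunekoawinwer/ → gutunekoawimwer.
Rule 3 (intervocalic spirantization): /t/ is a stop between vowels /u/ and /u/, so it spirantizes to the fricative [s]. /k/ is a stop between vowels /e/ and /o/, so it spirantizes to the fricative [x]. /gutunekoawimwer/ → gusunexoawimwer.

gusunexoawimwer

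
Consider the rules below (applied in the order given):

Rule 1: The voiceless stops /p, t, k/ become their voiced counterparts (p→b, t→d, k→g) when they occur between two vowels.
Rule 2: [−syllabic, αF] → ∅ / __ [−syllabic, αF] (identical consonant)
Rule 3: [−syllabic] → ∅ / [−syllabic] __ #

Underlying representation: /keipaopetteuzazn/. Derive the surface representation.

Rule 1 (intervocalic voicing): /p/ is a voiceless stop between vowels /i/ and /a/, so it voices to [b]. /p/ is a voiceless stop between vowels /o/ and /e/, so it voices to [b]. /keipaopetteuzazn/ → keibaobetteuzazn.
Rule 2 (degemination): /tt/ is a geminate; the first /t/ deletes. /keibaobetteuzazn/ → keibaobeteuzazn.
Rule 3 (final cluster simplification): /n/ is the second consonant of a word-final cluster /zn/, so it deletes. /keibaobeteuzazn/ → keibaobeteuzaz.

keibaobeteuzaz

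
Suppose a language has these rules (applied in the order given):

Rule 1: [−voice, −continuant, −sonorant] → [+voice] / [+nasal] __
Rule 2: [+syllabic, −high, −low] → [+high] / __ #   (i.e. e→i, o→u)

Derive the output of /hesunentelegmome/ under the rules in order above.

hesunendelegmomi

Rule 1 (post-nasal voicing): /t/ is a voiceless stop immediately after the nasal /n/, so it voices to [d]. /hesunentelegmome/ → hesunendelegmome.
Rule 2 (final vowel raising): /e/ is a mid vowel in word-final position, so it raises to [i]. /hesunendelegmome/ → hesunendelegmomi.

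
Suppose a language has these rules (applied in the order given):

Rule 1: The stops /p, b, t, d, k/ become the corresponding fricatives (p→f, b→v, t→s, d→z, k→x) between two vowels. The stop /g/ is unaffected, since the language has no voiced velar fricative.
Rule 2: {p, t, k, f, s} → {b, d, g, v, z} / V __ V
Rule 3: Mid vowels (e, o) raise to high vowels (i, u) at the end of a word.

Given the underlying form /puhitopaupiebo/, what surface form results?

Rule 1 (intervocalic spirantization): /t/ is a stop between vowels /i/ and /o/, so it spirantizes to the fricative [s]. /p/ is a stop between vowels /o/ and /a/, so it spirantizes to the fricative [f]. /p/ is a stop between vowels /u/ and /i/, so it spirantizes to the fricative [f]. /b/ is a stop between vowels /e/ and /o/, so it spirantizes to the fricative [v]. /puhitopaupiebo/ → puhisofaufievo.
Rule 2 (intervocalic voicing): /s/ is a voiceless obstruent between vowels /i/ and /o/, so it voices to [z]. /f/ is a voiceless obstruent between vowels /o/ and /a/, so it voices to [v]. /f/ is a voiceless obstruent between vowels /u/ and /i/, so it voices to [v]. /puhisofaufievo/ → puhizovauvievo.
Rule 3 (final vowel raising): /o/ is a mid vowel in word-final position, so it raises to [u]. /puhizovauvievo/ → puhizovauvievu.

puhizovauvievu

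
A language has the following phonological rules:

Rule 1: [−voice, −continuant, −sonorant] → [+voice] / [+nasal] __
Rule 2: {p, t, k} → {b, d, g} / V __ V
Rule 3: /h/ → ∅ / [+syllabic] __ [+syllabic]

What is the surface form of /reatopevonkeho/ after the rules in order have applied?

readobevongeo

Rule 1 (post-nasal voicing): /k/ is a voiceless stop immediately after the nasal /n/, so it voices to [g]. /reatopevonkeho/ → reatopevongeho.
Rule 2 (intervocalic voicing): /t/ is a voiceless stop between vowels /a/ and /o/, so it voices to [d]. /p/ is a voiceless stop between vowels /o/ and /e/, so it voices to [b]. /reatopevongeho/ → readobevongeho.
Rule 3 (intervocalic h-deletion): /h/ occurs between vowels /e/ and /o/, so it deletes. /readobevongeho/ → readobevongeo.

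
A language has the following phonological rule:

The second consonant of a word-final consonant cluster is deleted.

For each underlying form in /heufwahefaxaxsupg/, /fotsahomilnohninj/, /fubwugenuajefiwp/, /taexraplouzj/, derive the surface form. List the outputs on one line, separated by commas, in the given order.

heufwahefaxaxsup, fotsahomilnohnin, fubwugenuajefiw, taexraplouz

/heufwahefaxaxsupg/: /g/ is the second consonant of a word-final cluster /pg/, so it deletes. → [heufwahefaxaxsup].
/fotsahomilnohninj/: /j/ is the second consonant of a word-final cluster /nj/, so it deletes. → [fotsahomilnohnin].
/fubwugenuajefiwp/: /p/ is the second consonant of a word-final cluster /wp/, so it deletes. → [fubwugenuajefiw].
/taexraplouzj/: /j/ is the second consonant of a word-final cluster /zj/, so it deletes. → [taexraplouz].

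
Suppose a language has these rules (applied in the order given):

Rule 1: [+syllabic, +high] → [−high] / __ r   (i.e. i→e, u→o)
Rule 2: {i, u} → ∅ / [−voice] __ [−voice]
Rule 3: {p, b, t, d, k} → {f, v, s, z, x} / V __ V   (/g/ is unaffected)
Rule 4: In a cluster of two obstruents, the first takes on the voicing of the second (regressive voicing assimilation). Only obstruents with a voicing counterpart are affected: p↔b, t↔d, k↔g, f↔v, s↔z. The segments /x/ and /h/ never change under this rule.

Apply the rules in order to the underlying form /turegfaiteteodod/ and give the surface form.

Rule 1 (pre-rhotic lowering): /u/ is a high vowel immediately before /r/, so it lowers to [o]. /turegfaiteteodod/ → toregfaiteteodod.
Rule 2 (high vowel syncope): no segment meets the environment; /toregfaiteteodod/ is unchanged.
Rule 3 (intervocalic spirantization): /t/ is a stop between vowels /i/ and /e/, so it spirantizes to the fricative [s]. /t/ is a stop between vowels /e/ and /e/, so it spirantizes to the fricative [s]. /d/ is a stop between vowels /o/ and /o/, so it spirantizes to the fricative [z]. /toregfaiteteodod/ → toregfaiseseozod.
Rule 4 (regressive voicing assimilation): /g/ precedes the voiceless obstruent /f/, so it devoices to [k] by assimilation. /toregfaiseseozod/ → torekfaiseseozod.

torekfaiseseozod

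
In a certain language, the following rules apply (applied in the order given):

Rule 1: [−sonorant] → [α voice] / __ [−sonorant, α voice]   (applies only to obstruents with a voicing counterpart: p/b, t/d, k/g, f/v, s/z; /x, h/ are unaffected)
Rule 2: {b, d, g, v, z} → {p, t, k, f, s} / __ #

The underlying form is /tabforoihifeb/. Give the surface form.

tapforoihifep

Rule 1 (regressive voicing assimilation): /b/ precedes the voiceless obstruent /f/, so it devoices to [p] by assimilation. /tabforoihifeb/ → tapforoihifeb.
Rule 2 (final devoicing): /b/ is a voiced obstruent in word-final position, so it devoices to [p]. /tapforoihifeb/ → tapforoihifep.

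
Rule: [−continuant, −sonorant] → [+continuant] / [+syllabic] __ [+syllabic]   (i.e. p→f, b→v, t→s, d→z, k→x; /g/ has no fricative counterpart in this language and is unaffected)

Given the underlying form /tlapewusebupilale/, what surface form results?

/p/ is a stop between vowels /a/ and /e/, so it spirantizes to the fricative [f].
/b/ is a stop between vowels /e/ and /u/, so it spirantizes to the fricative [v].
/p/ is a stop between vowels /u/ and /i/, so it spirantizes to the fricative [f].
The other instance of /t/ does not occur in the required environment and remains unchanged.
Surface form: [tlafewusevufilale].

tlafewusevufilale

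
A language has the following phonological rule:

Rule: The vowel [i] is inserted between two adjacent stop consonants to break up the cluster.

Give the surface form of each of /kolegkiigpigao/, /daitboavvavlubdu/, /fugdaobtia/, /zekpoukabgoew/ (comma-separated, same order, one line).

/kolegkiigpigao/: /g/ and /k/ form a stop–stop cluster, so [i] is inserted between them. /g/ and /p/ form a stop–stop cluster, so [i] is inserted between them. → [kolegikiigipigao].
/daitboavvavlubdu/: /t/ and /b/ form a stop–stop cluster, so [i] is inserted between them. /b/ and /d/ form a stop–stop cluster, so [i] is inserted between them. → [daitiboavvavlubidu].
/fugdaobtia/: /g/ and /d/ form a stop–stop cluster, so [i] is inserted between them. /b/ and /t/ form a stop–stop cluster, so [i] is inserted between them. → [fugidaobitia].
/zekpoukabgoew/: /k/ and /p/ form a stop–stop cluster, so [i] is inserted between them. /b/ and /g/ form a stop–stop cluster, so [i] is inserted between them. → [zekipoukabigoew].

kolegikiigipigao, daitiboavvavlubidu, fugidaobitia, zekipoukabigoew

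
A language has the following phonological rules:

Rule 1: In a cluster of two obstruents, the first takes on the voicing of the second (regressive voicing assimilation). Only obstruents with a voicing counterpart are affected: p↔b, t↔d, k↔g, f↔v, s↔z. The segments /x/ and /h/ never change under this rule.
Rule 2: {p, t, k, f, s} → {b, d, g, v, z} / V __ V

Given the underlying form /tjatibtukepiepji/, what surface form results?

tjadiptugebiepji

Rule 1 (regressive voicing assimilation): /b/ precedes the voiceless obstruent /t/, so it devoices to [p] by assimilation. /tjatibtukepiepji/ → tjatiptukepiepji.
Rule 2 (intervocalic voicing): /t/ is a voiceless obstruent between vowels /a/ and /i/, so it voices to [d]. /k/ is a voiceless obstruent between vowels /u/ and /e/, so it voices to [g]. /p/ is a voiceless obstruent between vowels /e/ and /i/, so it voices to [b]. /tjatiptukepiepji/ → tjadiptugebiepji.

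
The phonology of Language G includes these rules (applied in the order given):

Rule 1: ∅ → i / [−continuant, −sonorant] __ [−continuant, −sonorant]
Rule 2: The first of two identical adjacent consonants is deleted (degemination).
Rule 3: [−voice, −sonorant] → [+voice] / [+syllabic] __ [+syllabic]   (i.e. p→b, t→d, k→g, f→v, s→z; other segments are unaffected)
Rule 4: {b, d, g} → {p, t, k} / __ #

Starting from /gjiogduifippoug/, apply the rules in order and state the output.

gjiogiduivibibouk

Rule 1 (stop-cluster i-epenthesis): /g/ and /d/ form a stop–stop cluster, so [i] is inserted between them. /p/ and /p/ form a stop–stop cluster, so [i] is inserted between them. /gjiogduifippoug/ → gjiogiduifipipoug.
Rule 2 (degemination): no segment meets the environment; /gjiogiduifipipoug/ is unchanged.
Rule 3 (intervocalic voicing): /f/ is a voiceless obstruent between vowels /i/ and /i/, so it voices to [v]. /p/ is a voiceless obstruent between vowels /i/ and /i/, so it voices to [b]. /p/ is a voiceless obstruent between vowels /i/ and /o/, so it voices to [b]. /gjiogiduifipipoug/ → gjiogiduivibiboug.
Rule 4 (final devoicing): /g/ is a voiced stop in word-final position, so it devoices to [k]. /gjiogiduivibiboug/ → gjiogiduivibibouk.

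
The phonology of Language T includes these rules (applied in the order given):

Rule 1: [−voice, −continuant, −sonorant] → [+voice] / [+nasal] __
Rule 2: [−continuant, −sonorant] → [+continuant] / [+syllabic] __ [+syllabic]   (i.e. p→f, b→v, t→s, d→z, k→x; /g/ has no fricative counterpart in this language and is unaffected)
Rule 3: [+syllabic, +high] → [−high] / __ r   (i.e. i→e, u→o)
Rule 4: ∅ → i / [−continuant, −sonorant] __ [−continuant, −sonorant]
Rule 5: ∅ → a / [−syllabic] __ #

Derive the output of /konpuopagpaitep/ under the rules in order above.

Rule 1 (post-nasal voicing): /p/ is a voiceless stop immediately after the nasal /n/, so it voices to [b]. /konpuopagpaitep/ → konbuopagpaitep.
Rule 2 (intervocalic spirantization): /p/ is a stop between vowels /o/ and /a/, so it spirantizes to the fricative [f]. /t/ is a stop between vowels /i/ and /e/, so it spirantizes to the fricative [s]. /konbuopagpaitep/ → konbuofagpaisep.
Rule 3 (pre-rhotic lowering): no segment meets the environment; /konbuofagpaisep/ is unchanged.
Rule 4 (stop-cluster i-epenthesis): /g/ and /p/ form a stop–stop cluster, so [i] is inserted between them. /konbuofagpaisep/ → konbuofagipaisep.
Rule 5 (final a-epenthesis): the form ends in the consonant /p/, so [a] is inserted word-finally. /konbuofagipaisep/ → konbuofagipaisepa.

konbuofagipaisepa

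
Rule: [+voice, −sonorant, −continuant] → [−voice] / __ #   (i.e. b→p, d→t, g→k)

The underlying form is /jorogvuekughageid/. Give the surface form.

/d/ is a voiced stop in word-final position, so it devoices to [t].
Surface form: [jorogvuekughageit].

jorogvuekughageit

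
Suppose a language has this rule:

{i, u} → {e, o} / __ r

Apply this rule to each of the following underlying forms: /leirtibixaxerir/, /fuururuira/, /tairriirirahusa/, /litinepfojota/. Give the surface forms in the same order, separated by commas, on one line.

leertibixaxerer, fuororuera, taerriererahusa, litinepfojota

/leirtibixaxerir/: /i/ is a high vowel immediately before /r/, so it lowers to [e]. /i/ is a high vowel immediately before /r/, so it lowers to [e]. → [leertibixaxerer].
/fuururuira/: /u/ is a high vowel immediately before /r/, so it lowers to [o]. /u/ is a high vowel immediately before /r/, so it lowers to [o]. /i/ is a high vowel immediately before /r/, so it lowers to [e]. → [fuororuera].
/tairriirirahusa/: /i/ is a high vowel immediately before /r/, so it lowers to [e]. /i/ is a high vowel immediately before /r/, so it lowers to [e]. /i/ is a high vowel immediately before /r/, so it lowers to [e]. → [taerriererahusa].
/litinepfojota/: the rule's environment is not met; surfaces unchanged as [litinepfojota].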